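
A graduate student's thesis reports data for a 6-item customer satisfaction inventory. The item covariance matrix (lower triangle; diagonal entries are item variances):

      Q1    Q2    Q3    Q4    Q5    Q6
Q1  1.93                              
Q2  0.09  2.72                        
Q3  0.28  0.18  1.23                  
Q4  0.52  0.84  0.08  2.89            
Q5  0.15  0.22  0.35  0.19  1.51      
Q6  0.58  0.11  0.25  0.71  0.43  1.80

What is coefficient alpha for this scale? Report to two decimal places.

coefficient alpha = 0.54

sum of item variances = 1.93 + 2.72 + 1.23 + 2.89 + 1.51 + 1.80 = 12.08
Sum of the distinct covariances = 4.98
total variance = 12.08 + 2 × 4.98 = 22.04
α = (k/(k−1))·(1 − sum of item variances/total variance) = (6/5)·(1 − 12.08/22.04) = 0.54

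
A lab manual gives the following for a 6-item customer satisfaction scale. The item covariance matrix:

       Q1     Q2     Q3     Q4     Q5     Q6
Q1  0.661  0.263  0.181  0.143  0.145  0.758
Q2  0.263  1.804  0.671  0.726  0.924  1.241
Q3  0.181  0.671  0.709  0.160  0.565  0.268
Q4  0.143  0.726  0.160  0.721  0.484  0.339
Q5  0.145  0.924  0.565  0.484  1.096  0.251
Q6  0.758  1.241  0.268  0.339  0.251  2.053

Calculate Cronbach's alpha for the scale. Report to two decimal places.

Σσᵢ² = 0.661 + 1.804 + 0.709 + 0.721 + 1.096 + 2.053 = 7.044
Σ_{i<j} σ_ij = 7.119
σ²_total = 7.044 + 2 × 7.119 = 21.282
α = (k/(k−1))·(1 − Σσᵢ²/σ²_total) = (6/5)·(1 − 7.044/21.282) = 0.80

Cronbach's alpha = 0.80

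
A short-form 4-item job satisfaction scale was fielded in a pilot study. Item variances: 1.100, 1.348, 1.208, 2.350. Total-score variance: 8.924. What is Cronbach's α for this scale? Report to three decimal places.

Cronbach's α = 0.436

sum of item variances = 1.100 + 1.348 + 1.208 + 2.350 = 6.006
α = (k/(k−1))·(1 − sum of item variances/Var(T)) = (4/3)·(1 − 6.006/8.924) = 0.436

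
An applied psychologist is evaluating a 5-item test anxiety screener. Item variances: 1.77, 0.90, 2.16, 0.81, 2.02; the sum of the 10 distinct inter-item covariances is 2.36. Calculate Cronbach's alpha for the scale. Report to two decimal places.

α = 0.48

Σσ²ᵢ = 1.77 + 0.90 + 2.16 + 0.81 + 2.02 = 7.66
Sum of distinct covariances = 2.36
σ²_total = Σσ²ᵢ + 2·Σcov = 7.66 + 2 × 2.36 = 12.38
α = (5/4)·(1 − 7.66/12.38) = 0.48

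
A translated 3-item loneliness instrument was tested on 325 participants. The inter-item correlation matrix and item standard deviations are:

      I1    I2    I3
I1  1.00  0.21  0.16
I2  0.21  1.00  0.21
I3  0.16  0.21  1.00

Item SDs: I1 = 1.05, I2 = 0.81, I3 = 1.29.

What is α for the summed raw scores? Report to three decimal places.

α = 0.396

Σσ²ᵢ = 1.05² + 0.81² + 1.29² = 3.4227
Covariances σ_ij = r_ij · s_i · s_j:
  σ(I1,I2) = 0.21 × 1.05 × 0.81 = 0.1786
  σ(I1,I3) = 0.16 × 1.05 × 1.29 = 0.2167
  σ(I2,I3) = 0.21 × 0.81 × 1.29 = 0.2194
σ²_T = Σσ²ᵢ + 2·Σσ_ij = 3.4227 + 2 × 0.6147 = 4.6521
α = (3/2)·(1 − 3.4227/4.6521) = 0.396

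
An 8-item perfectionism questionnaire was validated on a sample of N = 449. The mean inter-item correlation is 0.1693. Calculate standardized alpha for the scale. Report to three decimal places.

standardized alpha = 0.620

Standardized α = k·r̄ / (1 + (k−1)·r̄) = 8 × 0.1693 / (1 + 7 × 0.1693)
  = 1.3544 / 2.1851 = 0.620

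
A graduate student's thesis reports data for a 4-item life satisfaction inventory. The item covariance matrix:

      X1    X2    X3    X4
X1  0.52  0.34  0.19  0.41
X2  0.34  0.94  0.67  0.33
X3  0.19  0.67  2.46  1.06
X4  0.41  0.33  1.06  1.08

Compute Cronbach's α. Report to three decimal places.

Σσᵢ² = 0.52 + 0.94 + 2.46 + 1.08 = 5.00
Σ_{i<j} σ_ij = 3.00
Var(T) = 5.00 + 2 × 3.00 = 11.00
α = (k/(k−1))·(1 − Σσᵢ²/Var(T)) = (4/3)·(1 − 5.00/11.00) = 0.727

Cronbach's α = 0.727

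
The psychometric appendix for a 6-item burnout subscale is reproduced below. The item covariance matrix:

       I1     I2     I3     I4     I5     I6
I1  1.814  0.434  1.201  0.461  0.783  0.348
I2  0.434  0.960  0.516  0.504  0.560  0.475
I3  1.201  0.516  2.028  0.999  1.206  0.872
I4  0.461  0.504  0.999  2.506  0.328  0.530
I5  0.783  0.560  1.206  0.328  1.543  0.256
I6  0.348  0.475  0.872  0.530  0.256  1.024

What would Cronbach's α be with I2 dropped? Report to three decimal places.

Remaining items: I1, I3, I4, I5, I6 (k = 5).
sum of item variances = 1.814 + 2.028 + 2.506 + 1.543 + 1.024 = 8.915
σ²_total = 8.915 + 2 × 6.984 = 22.883
α (item deleted) = (5/4)·(1 − 8.915/22.883) = 0.763

α = 0.763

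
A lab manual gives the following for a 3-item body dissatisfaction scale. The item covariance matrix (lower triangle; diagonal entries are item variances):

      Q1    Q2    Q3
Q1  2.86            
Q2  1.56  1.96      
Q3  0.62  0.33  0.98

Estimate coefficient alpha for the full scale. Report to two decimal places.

α = 0.70

ΣVar(i) = 2.86 + 1.96 + 0.98 = 5.80
Σ_{i<j} σ_ij = 2.51
Var(T) = 5.80 + 2 × 2.51 = 10.82
α = (k/(k−1))·(1 − ΣVar(i)/Var(T)) = (3/2)·(1 − 5.80/10.82) = 0.70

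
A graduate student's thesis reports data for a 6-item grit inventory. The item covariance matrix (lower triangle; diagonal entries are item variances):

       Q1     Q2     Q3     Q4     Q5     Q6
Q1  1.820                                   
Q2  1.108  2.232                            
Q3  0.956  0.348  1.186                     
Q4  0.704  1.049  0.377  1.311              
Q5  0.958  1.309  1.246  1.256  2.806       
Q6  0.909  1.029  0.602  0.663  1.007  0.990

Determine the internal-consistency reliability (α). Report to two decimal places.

α = 0.87

sum of item variances = 1.820 + 2.232 + 1.186 + 1.311 + 2.806 + 0.990 = 10.345
Sum of the distinct covariances = 13.521
Var(T) = 10.345 + 2 × 13.521 = 37.387
α = (k/(k−1))·(1 − sum of item variances/Var(T)) = (6/5)·(1 − 10.345/37.387) = 0.87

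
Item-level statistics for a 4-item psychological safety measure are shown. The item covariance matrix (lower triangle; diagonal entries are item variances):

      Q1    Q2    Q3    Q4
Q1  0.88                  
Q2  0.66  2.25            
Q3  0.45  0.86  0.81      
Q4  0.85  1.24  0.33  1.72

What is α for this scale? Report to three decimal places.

α = 0.811

Σσ²ᵢ = 0.88 + 2.25 + 0.81 + 1.72 = 5.66
Sum of off-diagonal covariances = 4.39
Var(T) = 5.66 + 2 × 4.39 = 14.44
α = (k/(k−1))·(1 − Σσ²ᵢ/Var(T)) = (4/3)·(1 − 5.66/14.44) = 0.811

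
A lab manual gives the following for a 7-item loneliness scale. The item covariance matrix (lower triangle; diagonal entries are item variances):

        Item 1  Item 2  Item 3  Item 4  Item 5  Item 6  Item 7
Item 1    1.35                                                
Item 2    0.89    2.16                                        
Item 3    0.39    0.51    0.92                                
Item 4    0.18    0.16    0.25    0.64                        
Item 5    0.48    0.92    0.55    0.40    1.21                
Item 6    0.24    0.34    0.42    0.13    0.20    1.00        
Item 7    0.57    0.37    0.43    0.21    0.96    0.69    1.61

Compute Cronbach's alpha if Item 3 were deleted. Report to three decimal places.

Cronbach's alpha = 0.754

Remaining items: Item 1, Item 2, Item 4, Item 5, Item 6, Item 7 (k = 6).
Σσᵢ² = 1.35 + 2.16 + 0.64 + 1.21 + 1.00 + 1.61 = 7.97
total variance = 7.97 + 2 × 6.74 = 21.45
α (item deleted) = (6/5)·(1 − 7.97/21.45) = 0.754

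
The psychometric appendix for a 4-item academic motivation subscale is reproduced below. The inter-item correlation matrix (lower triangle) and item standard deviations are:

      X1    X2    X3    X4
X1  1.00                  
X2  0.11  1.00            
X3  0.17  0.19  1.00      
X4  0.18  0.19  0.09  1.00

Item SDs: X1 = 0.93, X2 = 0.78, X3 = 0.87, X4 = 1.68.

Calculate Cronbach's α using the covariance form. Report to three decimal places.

Cronbach's α = 0.380

Σσ²ᵢ = 0.93² + 0.78² + 0.87² + 1.68² = 5.0526
Covariances σ_ij = r_ij · s_i · s_j:
  σ(X1,X2) = 0.11 × 0.93 × 0.78 = 0.0798
  σ(X1,X3) = 0.17 × 0.93 × 0.87 = 0.1375
  σ(X1,X4) = 0.18 × 0.93 × 1.68 = 0.2812
  σ(X2,X3) = 0.19 × 0.78 × 0.87 = 0.1289
  σ(X2,X4) = 0.19 × 0.78 × 1.68 = 0.2490
  σ(X3,X4) = 0.09 × 0.87 × 1.68 = 0.1315
σ²_T = Σσ²ᵢ + 2·Σσ_ij = 5.0526 + 2 × 1.0079 = 7.0684
α = (4/3)·(1 − 5.0526/7.0684) = 0.380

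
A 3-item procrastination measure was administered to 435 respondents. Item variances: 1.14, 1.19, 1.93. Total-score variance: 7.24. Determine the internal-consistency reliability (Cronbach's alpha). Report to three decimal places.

Cronbach's alpha = 0.617

ΣVar(i) = 1.14 + 1.19 + 1.93 = 4.26
α = (k/(k−1))·(1 − ΣVar(i)/σ²_total) = (3/2)·(1 − 4.26/7.24) = 0.617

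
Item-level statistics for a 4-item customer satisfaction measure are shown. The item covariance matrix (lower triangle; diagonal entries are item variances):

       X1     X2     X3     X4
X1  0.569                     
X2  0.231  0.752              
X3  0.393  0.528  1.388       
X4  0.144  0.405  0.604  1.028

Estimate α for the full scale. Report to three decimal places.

α = 0.736

sum of item variances = 0.569 + 0.752 + 1.388 + 1.028 = 3.737
Sum of off-diagonal covariances = 2.305
σ²_T = 3.737 + 2 × 2.305 = 8.347
α = (k/(k−1))·(1 − sum of item variances/σ²_T) = (4/3)·(1 − 3.737/8.347) = 0.736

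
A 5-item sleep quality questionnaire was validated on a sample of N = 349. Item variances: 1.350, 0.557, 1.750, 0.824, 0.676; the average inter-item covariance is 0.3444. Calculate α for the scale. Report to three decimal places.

α = 0.715

ΣVar(i) = 1.350 + 0.557 + 1.750 + 0.824 + 0.676 = 5.157
Sum of the 10 distinct covariances = 10 × 0.3444 = 3.4440
total variance = ΣVar(i) + 2·Σcov = 5.157 + 2 × 3.4440 = 12.0450
α = (5/4)·(1 − 5.157/12.0450) = 0.715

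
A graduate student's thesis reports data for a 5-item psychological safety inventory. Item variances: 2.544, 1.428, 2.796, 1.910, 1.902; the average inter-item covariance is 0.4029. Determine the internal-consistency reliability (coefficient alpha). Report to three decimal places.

ΣVar(i) = 2.544 + 1.428 + 2.796 + 1.910 + 1.902 = 10.580
Sum of the 10 distinct covariances = 10 × 0.4029 = 4.0290
Var(T) = ΣVar(i) + 2·Σcov = 10.580 + 2 × 4.0290 = 18.6380
α = (5/4)·(1 − 10.580/18.6380) = 0.540

α = 0.540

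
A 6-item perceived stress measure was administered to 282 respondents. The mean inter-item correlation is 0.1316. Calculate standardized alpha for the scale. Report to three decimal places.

α = 0.476

Standardized α = k·r̄ / (1 + (k−1)·r̄) = 6 × 0.1316 / (1 + 5 × 0.1316)
  = 0.7896 / 1.6580 = 0.476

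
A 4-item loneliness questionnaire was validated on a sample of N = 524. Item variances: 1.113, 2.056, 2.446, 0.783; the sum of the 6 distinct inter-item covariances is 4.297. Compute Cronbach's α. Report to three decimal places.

α = 0.764

Σσᵢ² = 1.113 + 2.056 + 2.446 + 0.783 = 6.398
Sum of distinct covariances = 4.297
σ²_total = Σσᵢ² + 2·Σcov = 6.398 + 2 × 4.297 = 14.992
α = (4/3)·(1 − 6.398/14.992) = 0.764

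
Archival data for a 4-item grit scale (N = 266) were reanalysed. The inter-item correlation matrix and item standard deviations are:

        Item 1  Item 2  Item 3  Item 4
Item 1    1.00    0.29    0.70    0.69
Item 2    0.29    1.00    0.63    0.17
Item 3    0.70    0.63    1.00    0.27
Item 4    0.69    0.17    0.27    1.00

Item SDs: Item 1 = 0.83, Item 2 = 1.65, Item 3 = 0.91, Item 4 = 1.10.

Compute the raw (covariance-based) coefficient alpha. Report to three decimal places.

Σσ²ᵢ = 0.83² + 1.65² + 0.91² + 1.10² = 5.4495
Covariances σ_ij = r_ij · s_i · s_j:
  σ(Item 1,Item 2) = 0.29 × 0.83 × 1.65 = 0.3972
  σ(Item 1,Item 3) = 0.70 × 0.83 × 0.91 = 0.5287
  σ(Item 1,Item 4) = 0.69 × 0.83 × 1.10 = 0.6300
  σ(Item 2,Item 3) = 0.63 × 1.65 × 0.91 = 0.9459
  σ(Item 2,Item 4) = 0.17 × 1.65 × 1.10 = 0.3086
  σ(Item 3,Item 4) = 0.27 × 0.91 × 1.10 = 0.2703
σ²_T = Σσ²ᵢ + 2·Σσ_ij = 5.4495 + 2 × 3.0807 = 11.6109
α = (4/3)·(1 − 5.4495/11.6109) = 0.708

coefficient alpha = 0.708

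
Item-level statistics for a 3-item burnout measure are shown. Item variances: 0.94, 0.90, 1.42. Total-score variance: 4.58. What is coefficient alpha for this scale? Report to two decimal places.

Σσᵢ² = 0.94 + 0.90 + 1.42 = 3.26
α = (k/(k−1))·(1 − Σσᵢ²/Var(T)) = (3/2)·(1 − 3.26/4.58) = 0.43

coefficient alpha = 0.43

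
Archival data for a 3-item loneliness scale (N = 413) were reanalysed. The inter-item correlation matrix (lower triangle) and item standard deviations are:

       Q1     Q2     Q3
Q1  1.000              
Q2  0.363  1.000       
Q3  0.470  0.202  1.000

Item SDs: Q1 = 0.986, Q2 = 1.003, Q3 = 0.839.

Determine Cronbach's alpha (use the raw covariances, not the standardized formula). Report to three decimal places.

Σσ²ᵢ = 0.986² + 1.003² + 0.839² = 2.6821
Covariances σ_ij = r_ij · s_i · s_j:
  σ(Q1,Q2) = 0.363 × 0.986 × 1.003 = 0.3590
  σ(Q1,Q3) = 0.470 × 0.986 × 0.839 = 0.3888
  σ(Q2,Q3) = 0.202 × 1.003 × 0.839 = 0.1700
σ²_T = Σσ²ᵢ + 2·Σσ_ij = 2.6821 + 2 × 0.9178 = 4.5177
α = (3/2)·(1 − 2.6821/4.5177) = 0.609

Cronbach's alpha = 0.609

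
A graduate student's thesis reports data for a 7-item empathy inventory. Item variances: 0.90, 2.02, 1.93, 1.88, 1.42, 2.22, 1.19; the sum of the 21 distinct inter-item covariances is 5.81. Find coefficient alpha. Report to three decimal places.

Σσᵢ² = 0.90 + 2.02 + 1.93 + 1.88 + 1.42 + 2.22 + 1.19 = 11.56
Sum of distinct covariances = 5.81
σ²_T = Σσᵢ² + 2·Σcov = 11.56 + 2 × 5.81 = 23.18
α = (7/6)·(1 − 11.56/23.18) = 0.585

coefficient alpha = 0.585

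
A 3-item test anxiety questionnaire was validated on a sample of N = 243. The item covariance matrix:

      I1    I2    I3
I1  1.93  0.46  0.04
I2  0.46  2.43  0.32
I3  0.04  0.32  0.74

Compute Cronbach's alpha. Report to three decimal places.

α = 0.365

ΣVar(i) = 1.93 + 2.43 + 0.74 = 5.10
Sum of off-diagonal covariances = 0.82
σ²_T = 5.10 + 2 × 0.82 = 6.74
α = (k/(k−1))·(1 − ΣVar(i)/σ²_T) = (3/2)·(1 − 5.10/6.74) = 0.365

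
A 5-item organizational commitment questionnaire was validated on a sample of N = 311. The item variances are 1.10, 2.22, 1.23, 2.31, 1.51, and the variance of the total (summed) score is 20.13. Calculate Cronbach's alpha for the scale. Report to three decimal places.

sum of item variances = 1.10 + 2.22 + 1.23 + 2.31 + 1.51 = 8.37
α = (k/(k−1))·(1 − sum of item variances/Var(T)) = (5/4)·(1 − 8.37/20.13) = 0.730

α = 0.730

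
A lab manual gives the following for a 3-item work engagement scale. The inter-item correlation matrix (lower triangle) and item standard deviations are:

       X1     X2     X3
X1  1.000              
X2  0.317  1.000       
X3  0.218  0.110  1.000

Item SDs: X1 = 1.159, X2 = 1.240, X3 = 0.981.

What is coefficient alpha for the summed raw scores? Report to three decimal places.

α = 0.455

Σσ²ᵢ = 1.159² + 1.240² + 0.981² = 3.8432
Covariances σ_ij = r_ij · s_i · s_j:
  σ(X1,X2) = 0.317 × 1.159 × 1.240 = 0.4556
  σ(X1,X3) = 0.218 × 1.159 × 0.981 = 0.2479
  σ(X2,X3) = 0.110 × 1.240 × 0.981 = 0.1338
σ²_T = Σσ²ᵢ + 2·Σσ_ij = 3.8432 + 2 × 0.8373 = 5.5178
α = (3/2)·(1 − 3.8432/5.5178) = 0.455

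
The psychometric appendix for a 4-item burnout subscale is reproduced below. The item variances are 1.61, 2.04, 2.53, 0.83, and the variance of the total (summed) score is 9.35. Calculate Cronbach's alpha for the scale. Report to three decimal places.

Cronbach's alpha = 0.334

sum of item variances = 1.61 + 2.04 + 2.53 + 0.83 = 7.01
α = (k/(k−1))·(1 − sum of item variances/Var(T)) = (4/3)·(1 − 7.01/9.35) = 0.334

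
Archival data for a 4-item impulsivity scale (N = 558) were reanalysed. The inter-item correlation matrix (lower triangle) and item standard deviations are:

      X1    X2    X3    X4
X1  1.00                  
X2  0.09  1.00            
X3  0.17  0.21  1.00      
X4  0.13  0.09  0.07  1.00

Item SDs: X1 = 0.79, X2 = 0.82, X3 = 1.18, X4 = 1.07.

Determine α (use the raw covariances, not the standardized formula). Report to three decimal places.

Σσ²ᵢ = 0.79² + 0.82² + 1.18² + 1.07² = 3.8338
Covariances σ_ij = r_ij · s_i · s_j:
  σ(X1,X2) = 0.09 × 0.79 × 0.82 = 0.0583
  σ(X1,X3) = 0.17 × 0.79 × 1.18 = 0.1585
  σ(X1,X4) = 0.13 × 0.79 × 1.07 = 0.1099
  σ(X2,X3) = 0.21 × 0.82 × 1.18 = 0.2032
  σ(X2,X4) = 0.09 × 0.82 × 1.07 = 0.0790
  σ(X3,X4) = 0.07 × 1.18 × 1.07 = 0.0884
σ²_T = Σσ²ᵢ + 2·Σσ_ij = 3.8338 + 2 × 0.6973 = 5.2284
α = (4/3)·(1 − 3.8338/5.2284) = 0.356

α = 0.356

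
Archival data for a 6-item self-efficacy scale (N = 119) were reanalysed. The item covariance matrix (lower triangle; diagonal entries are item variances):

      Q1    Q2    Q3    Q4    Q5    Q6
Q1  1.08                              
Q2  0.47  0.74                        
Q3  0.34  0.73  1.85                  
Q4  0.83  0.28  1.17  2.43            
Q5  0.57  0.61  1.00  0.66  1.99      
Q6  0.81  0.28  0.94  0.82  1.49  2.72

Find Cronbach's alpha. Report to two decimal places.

ΣVar(i) = 1.08 + 0.74 + 1.85 + 2.43 + 1.99 + 2.72 = 10.81
Sum of off-diagonal covariances = 11.00
total variance = 10.81 + 2 × 11.00 = 32.81
α = (k/(k−1))·(1 − ΣVar(i)/total variance) = (6/5)·(1 − 10.81/32.81) = 0.80

Cronbach's alpha = 0.80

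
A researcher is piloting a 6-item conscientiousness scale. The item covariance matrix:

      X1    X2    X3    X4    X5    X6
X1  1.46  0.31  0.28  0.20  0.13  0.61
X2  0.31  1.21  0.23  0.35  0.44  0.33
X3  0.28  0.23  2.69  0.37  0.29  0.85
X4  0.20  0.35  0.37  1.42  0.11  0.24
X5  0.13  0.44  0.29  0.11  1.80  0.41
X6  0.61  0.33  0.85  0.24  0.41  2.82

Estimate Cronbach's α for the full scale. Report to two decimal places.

Cronbach's α = 0.57

sum of item variances = 1.46 + 1.21 + 2.69 + 1.42 + 1.80 + 2.82 = 11.40
Sum of off-diagonal covariances = 5.15
total variance = 11.40 + 2 × 5.15 = 21.70
α = (k/(k−1))·(1 − sum of item variances/total variance) = (6/5)·(1 − 11.40/21.70) = 0.57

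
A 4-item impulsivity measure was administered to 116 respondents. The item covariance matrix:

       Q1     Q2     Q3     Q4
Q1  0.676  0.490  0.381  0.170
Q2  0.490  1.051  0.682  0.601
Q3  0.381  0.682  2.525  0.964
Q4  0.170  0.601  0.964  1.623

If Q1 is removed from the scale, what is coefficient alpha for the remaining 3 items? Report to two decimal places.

α = 0.70

Remaining items: Q2, Q3, Q4 (k = 3).
Σσᵢ² = 1.051 + 2.525 + 1.623 = 5.199
σ²_T = 5.199 + 2 × 2.247 = 9.693
α (item deleted) = (3/2)·(1 − 5.199/9.693) = 0.70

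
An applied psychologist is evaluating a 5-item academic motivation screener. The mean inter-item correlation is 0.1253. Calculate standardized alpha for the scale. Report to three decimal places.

α = 0.417

Standardized α = k·r̄ / (1 + (k−1)·r̄) = 5 × 0.1253 / (1 + 4 × 0.1253)
  = 0.6265 / 1.5012 = 0.417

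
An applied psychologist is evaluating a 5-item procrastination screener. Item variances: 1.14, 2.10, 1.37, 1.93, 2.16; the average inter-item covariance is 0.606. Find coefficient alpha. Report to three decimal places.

sum of item variances = 1.14 + 2.10 + 1.37 + 1.93 + 2.16 = 8.70
Sum of the 10 distinct covariances = 10 × 0.606 = 6.060
σ²_T = sum of item variances + 2·Σcov = 8.70 + 2 × 6.060 = 20.820
α = (5/4)·(1 − 8.70/20.820) = 0.728

α = 0.728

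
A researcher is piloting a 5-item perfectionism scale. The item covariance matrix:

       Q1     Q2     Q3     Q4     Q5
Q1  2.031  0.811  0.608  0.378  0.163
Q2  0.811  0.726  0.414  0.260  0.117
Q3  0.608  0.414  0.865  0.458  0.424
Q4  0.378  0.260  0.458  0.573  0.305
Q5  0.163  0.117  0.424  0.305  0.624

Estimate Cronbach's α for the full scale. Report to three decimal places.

α = 0.776

ΣVar(i) = 2.031 + 0.726 + 0.865 + 0.573 + 0.624 = 4.819
Sum of the distinct covariances = 3.938
σ²_T = 4.819 + 2 × 3.938 = 12.695
α = (k/(k−1))·(1 − ΣVar(i)/σ²_T) = (5/4)·(1 − 4.819/12.695) = 0.776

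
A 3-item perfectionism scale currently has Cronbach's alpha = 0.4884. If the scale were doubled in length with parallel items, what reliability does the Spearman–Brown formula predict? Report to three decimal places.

predicted reliability = 0.656

Length factor m = 2
α' = m·α / (1 + (m−1)·α)
   = 2 × 0.4884 / (1 + (2 − 1) × 0.4884)
   = 0.9768 / 1.4884 = 0.656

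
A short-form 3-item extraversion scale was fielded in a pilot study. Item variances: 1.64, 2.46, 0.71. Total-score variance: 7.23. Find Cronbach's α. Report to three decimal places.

sum of item variances = 1.64 + 2.46 + 0.71 = 4.81
α = (k/(k−1))·(1 − sum of item variances/total variance) = (3/2)·(1 − 4.81/7.23) = 0.502

α = 0.502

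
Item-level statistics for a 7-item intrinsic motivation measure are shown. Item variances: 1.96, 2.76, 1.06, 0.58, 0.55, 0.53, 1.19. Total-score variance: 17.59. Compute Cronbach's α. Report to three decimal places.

α = 0.594

ΣVar(i) = 1.96 + 2.76 + 1.06 + 0.58 + 0.55 + 0.53 + 1.19 = 8.63
α = (k/(k−1))·(1 − ΣVar(i)/Var(T)) = (7/6)·(1 − 8.63/17.59) = 0.594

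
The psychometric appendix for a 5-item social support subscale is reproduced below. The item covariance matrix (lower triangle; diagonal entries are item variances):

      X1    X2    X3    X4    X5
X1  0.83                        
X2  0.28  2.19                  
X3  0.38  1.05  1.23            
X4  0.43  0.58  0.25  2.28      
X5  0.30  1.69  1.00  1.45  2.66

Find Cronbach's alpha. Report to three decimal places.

Cronbach's alpha = 0.772

Σσ²ᵢ = 0.83 + 2.19 + 1.23 + 2.28 + 2.66 = 9.19
Σ_{i<j} σ_ij = 7.41
σ²_T = 9.19 + 2 × 7.41 = 24.01
α = (k/(k−1))·(1 − Σσ²ᵢ/σ²_T) = (5/4)·(1 − 9.19/24.01) = 0.772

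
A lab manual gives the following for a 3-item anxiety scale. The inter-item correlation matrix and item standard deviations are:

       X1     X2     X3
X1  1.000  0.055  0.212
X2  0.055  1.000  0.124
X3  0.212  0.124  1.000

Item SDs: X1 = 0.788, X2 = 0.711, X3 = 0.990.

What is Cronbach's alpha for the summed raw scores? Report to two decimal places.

α = 0.32

Σσ²ᵢ = 0.788² + 0.711² + 0.990² = 2.1066
Covariances σ_ij = r_ij · s_i · s_j:
  σ(X1,X2) = 0.055 × 0.788 × 0.711 = 0.0308
  σ(X1,X3) = 0.212 × 0.788 × 0.990 = 0.1654
  σ(X2,X3) = 0.124 × 0.711 × 0.990 = 0.0873
σ²_T = Σσ²ᵢ + 2·Σσ_ij = 2.1066 + 2 × 0.2835 = 2.6736
α = (3/2)·(1 − 2.1066/2.6736) = 0.32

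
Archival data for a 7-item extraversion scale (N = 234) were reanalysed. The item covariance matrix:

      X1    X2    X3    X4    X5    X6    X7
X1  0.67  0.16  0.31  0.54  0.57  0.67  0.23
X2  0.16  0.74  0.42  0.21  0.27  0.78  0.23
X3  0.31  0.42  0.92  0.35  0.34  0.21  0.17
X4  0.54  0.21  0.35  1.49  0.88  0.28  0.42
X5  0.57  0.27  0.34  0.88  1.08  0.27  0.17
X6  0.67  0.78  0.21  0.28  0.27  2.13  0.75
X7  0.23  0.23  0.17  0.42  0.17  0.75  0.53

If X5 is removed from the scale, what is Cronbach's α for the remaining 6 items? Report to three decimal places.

Cronbach's α = 0.767

Remaining items: X1, X2, X3, X4, X6, X7 (k = 6).
ΣVar(i) = 0.67 + 0.74 + 0.92 + 1.49 + 2.13 + 0.53 = 6.48
Var(T) = 6.48 + 2 × 5.73 = 17.94
α (item deleted) = (6/5)·(1 − 6.48/17.94) = 0.767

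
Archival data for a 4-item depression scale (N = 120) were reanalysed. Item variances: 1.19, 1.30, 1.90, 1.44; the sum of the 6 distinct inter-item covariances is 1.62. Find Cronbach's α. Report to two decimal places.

Σσ²ᵢ = 1.19 + 1.30 + 1.90 + 1.44 = 5.83
Sum of distinct covariances = 1.62
σ²_total = Σσ²ᵢ + 2·Σcov = 5.83 + 2 × 1.62 = 9.07
α = (4/3)·(1 − 5.83/9.07) = 0.48

α = 0.48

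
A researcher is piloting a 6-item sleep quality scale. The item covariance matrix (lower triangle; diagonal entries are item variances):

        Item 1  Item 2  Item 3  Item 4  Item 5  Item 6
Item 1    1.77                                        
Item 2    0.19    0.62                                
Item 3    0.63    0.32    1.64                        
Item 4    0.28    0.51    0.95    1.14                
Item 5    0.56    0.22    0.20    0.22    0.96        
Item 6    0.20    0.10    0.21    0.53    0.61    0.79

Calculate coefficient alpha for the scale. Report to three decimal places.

α = 0.748

sum of item variances = 1.77 + 0.62 + 1.64 + 1.14 + 0.96 + 0.79 = 6.92
Sum of the distinct covariances = 5.73
Var(T) = 6.92 + 2 × 5.73 = 18.38
α = (k/(k−1))·(1 − sum of item variances/Var(T)) = (6/5)·(1 − 6.92/18.38) = 0.748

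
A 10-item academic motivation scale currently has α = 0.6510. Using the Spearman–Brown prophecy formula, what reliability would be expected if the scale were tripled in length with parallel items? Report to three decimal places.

predicted reliability = 0.848

Length factor m = 3
α' = m·α / (1 + (m−1)·α)
   = 3 × 0.6510 / (1 + (3 − 1) × 0.6510)
   = 1.9530 / 2.3020 = 0.848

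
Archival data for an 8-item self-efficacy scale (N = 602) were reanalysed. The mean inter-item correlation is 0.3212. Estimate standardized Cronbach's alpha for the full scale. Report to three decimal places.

Standardized α = k·r̄ / (1 + (k−1)·r̄) = 8 × 0.3212 / (1 + 7 × 0.3212)
  = 2.5696 / 3.2484 = 0.791

standardized Cronbach's alpha = 0.791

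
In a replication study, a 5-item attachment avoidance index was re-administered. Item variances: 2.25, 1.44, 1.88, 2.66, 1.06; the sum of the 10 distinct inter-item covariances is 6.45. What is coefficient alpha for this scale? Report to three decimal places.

ΣVar(i) = 2.25 + 1.44 + 1.88 + 2.66 + 1.06 = 9.29
Sum of distinct covariances = 6.45
total variance = ΣVar(i) + 2·Σcov = 9.29 + 2 × 6.45 = 22.19
α = (5/4)·(1 − 9.29/22.19) = 0.727

α = 0.727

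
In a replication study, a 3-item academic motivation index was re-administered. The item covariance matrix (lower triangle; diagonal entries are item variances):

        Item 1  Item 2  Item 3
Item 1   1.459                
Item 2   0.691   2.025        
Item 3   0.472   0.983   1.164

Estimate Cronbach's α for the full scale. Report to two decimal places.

Cronbach's α = 0.72

sum of item variances = 1.459 + 2.025 + 1.164 = 4.648
Σ_{i<j} σ_ij = 2.146
Var(T) = 4.648 + 2 × 2.146 = 8.940
α = (k/(k−1))·(1 − sum of item variances/Var(T)) = (3/2)·(1 − 4.648/8.940) = 0.72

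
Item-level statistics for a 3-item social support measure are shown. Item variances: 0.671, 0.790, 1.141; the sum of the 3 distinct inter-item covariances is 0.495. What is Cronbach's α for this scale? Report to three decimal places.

Cronbach's α = 0.413

sum of item variances = 0.671 + 0.790 + 1.141 = 2.602
Sum of distinct covariances = 0.495
σ²_T = sum of item variances + 2·Σcov = 2.602 + 2 × 0.495 = 3.592
α = (3/2)·(1 − 2.602/3.592) = 0.413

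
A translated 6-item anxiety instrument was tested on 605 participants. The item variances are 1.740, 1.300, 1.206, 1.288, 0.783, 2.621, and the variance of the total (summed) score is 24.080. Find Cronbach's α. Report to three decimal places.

Cronbach's α = 0.755

Σσ²ᵢ = 1.740 + 1.300 + 1.206 + 1.288 + 0.783 + 2.621 = 8.938
α = (k/(k−1))·(1 − Σσ²ᵢ/σ²_total) = (6/5)·(1 − 8.938/24.080) = 0.755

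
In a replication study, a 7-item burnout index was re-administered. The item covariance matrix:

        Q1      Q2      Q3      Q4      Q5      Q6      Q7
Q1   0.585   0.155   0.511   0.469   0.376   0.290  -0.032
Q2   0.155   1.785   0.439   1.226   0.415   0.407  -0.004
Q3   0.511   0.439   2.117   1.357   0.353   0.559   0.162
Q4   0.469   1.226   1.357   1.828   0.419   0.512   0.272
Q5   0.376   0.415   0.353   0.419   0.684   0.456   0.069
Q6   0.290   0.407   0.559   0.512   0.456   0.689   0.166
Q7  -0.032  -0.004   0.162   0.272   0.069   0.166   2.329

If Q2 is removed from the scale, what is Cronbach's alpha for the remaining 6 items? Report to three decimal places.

Remaining items: Q1, Q3, Q4, Q5, Q6, Q7 (k = 6).
ΣVar(i) = 0.585 + 2.117 + 1.828 + 0.684 + 0.689 + 2.329 = 8.232
σ²_total = 8.232 + 2 × 5.939 = 20.110
α (item deleted) = (6/5)·(1 − 8.232/20.110) = 0.709

α = 0.709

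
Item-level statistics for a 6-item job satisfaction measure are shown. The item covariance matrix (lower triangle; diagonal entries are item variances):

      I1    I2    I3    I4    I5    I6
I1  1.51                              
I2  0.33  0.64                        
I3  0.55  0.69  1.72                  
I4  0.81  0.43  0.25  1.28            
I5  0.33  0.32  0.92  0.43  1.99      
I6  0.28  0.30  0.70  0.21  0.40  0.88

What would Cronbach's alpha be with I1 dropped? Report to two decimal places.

Remaining items: I2, I3, I4, I5, I6 (k = 5).
Σσᵢ² = 0.64 + 1.72 + 1.28 + 1.99 + 0.88 = 6.51
σ²_total = 6.51 + 2 × 4.65 = 15.81
α (item deleted) = (5/4)·(1 − 6.51/15.81) = 0.74

α = 0.74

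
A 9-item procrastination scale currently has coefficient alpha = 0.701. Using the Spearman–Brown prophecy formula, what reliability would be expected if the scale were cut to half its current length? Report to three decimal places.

Length factor m = 1/2
α' = m·α / (1 − (1−m)·α)
   = 1/2 × 0.701 / (1 − (1 − 1/2) × 0.701)
   = 0.3505 / 0.6495 = 0.540

predicted reliability = 0.540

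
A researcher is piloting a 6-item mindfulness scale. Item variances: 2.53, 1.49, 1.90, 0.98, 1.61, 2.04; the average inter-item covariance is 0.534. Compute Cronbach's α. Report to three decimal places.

Cronbach's α = 0.724

sum of item variances = 2.53 + 1.49 + 1.90 + 0.98 + 1.61 + 2.04 = 10.55
Sum of the 15 distinct covariances = 15 × 0.534 = 8.010
σ²_T = sum of item variances + 2·Σcov = 10.55 + 2 × 8.010 = 26.570
α = (6/5)·(1 − 10.55/26.570) = 0.724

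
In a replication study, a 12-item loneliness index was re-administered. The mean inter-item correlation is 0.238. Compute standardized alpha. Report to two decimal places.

Standardized α = k·r̄ / (1 + (k−1)·r̄) = 12 × 0.238 / (1 + 11 × 0.238)
  = 2.8560 / 3.6180 = 0.79

α = 0.79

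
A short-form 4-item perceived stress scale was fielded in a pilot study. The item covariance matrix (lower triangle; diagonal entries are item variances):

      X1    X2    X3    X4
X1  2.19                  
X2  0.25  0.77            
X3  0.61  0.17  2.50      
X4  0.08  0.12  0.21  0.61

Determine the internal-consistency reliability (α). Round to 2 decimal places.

α = 0.43

sum of item variances = 2.19 + 0.77 + 2.50 + 0.61 = 6.07
Sum of the distinct covariances = 1.44
σ²_total = 6.07 + 2 × 1.44 = 8.95
α = (k/(k−1))·(1 − sum of item variances/σ²_total) = (4/3)·(1 − 6.07/8.95) = 0.43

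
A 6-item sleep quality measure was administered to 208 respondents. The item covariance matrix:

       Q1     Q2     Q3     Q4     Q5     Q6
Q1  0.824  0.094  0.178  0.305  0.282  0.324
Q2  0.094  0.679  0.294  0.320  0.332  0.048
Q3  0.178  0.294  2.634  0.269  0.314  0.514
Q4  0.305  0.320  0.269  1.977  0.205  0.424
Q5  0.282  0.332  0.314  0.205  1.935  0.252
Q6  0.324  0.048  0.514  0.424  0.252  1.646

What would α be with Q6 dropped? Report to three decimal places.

Remaining items: Q1, Q2, Q3, Q4, Q5 (k = 5).
ΣVar(i) = 0.824 + 0.679 + 2.634 + 1.977 + 1.935 = 8.049
Var(T) = 8.049 + 2 × 2.593 = 13.235
α (item deleted) = (5/4)·(1 − 8.049/13.235) = 0.490

α = 0.490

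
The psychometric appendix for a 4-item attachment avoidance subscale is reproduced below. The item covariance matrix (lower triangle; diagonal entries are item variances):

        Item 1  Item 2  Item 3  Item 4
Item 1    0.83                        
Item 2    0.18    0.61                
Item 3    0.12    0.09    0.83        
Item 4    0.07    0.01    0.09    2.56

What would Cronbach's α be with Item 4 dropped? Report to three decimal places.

Cronbach's α = 0.384

Remaining items: Item 1, Item 2, Item 3 (k = 3).
Σσᵢ² = 0.83 + 0.61 + 0.83 = 2.27
σ²_total = 2.27 + 2 × 0.39 = 3.05
α (item deleted) = (3/2)·(1 − 2.27/3.05) = 0.384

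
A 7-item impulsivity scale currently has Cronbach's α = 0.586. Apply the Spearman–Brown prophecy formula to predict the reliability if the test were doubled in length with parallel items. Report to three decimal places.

predicted reliability = 0.739

Length factor m = 2
α' = m·α / (1 + (m−1)·α)
   = 2 × 0.586 / (1 + (2 − 1) × 0.586)
   = 1.1720 / 1.5860 = 0.739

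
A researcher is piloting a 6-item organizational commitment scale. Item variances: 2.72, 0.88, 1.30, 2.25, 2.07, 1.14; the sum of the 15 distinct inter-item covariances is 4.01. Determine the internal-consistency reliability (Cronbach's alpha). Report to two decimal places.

ΣVar(i) = 2.72 + 0.88 + 1.30 + 2.25 + 2.07 + 1.14 = 10.36
Sum of distinct covariances = 4.01
total variance = ΣVar(i) + 2·Σcov = 10.36 + 2 × 4.01 = 18.38
α = (6/5)·(1 − 10.36/18.38) = 0.52

Cronbach's alpha = 0.52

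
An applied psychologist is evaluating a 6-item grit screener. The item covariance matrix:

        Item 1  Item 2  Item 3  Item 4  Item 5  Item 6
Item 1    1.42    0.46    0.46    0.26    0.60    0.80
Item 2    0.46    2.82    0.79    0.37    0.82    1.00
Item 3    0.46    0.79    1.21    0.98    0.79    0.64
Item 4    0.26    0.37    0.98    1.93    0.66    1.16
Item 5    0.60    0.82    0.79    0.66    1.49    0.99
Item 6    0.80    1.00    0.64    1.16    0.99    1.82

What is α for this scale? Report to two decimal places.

α = 0.80

Σσ²ᵢ = 1.42 + 2.82 + 1.21 + 1.93 + 1.49 + 1.82 = 10.69
Sum of the distinct covariances = 10.78
σ²_T = 10.69 + 2 × 10.78 = 32.25
α = (k/(k−1))·(1 − Σσ²ᵢ/σ²_T) = (6/5)·(1 − 10.69/32.25) = 0.80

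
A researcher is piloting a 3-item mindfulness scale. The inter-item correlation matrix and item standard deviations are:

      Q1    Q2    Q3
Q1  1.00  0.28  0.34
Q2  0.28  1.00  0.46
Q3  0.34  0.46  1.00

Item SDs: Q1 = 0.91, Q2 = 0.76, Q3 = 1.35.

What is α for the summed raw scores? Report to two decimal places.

α = 0.60

Σσ²ᵢ = 0.91² + 0.76² + 1.35² = 3.2282
Covariances σ_ij = r_ij · s_i · s_j:
  σ(Q1,Q2) = 0.28 × 0.91 × 0.76 = 0.1936
  σ(Q1,Q3) = 0.34 × 0.91 × 1.35 = 0.4177
  σ(Q2,Q3) = 0.46 × 0.76 × 1.35 = 0.4720
σ²_T = Σσ²ᵢ + 2·Σσ_ij = 3.2282 + 2 × 1.0833 = 5.3948
α = (3/2)·(1 − 3.2282/5.3948) = 0.60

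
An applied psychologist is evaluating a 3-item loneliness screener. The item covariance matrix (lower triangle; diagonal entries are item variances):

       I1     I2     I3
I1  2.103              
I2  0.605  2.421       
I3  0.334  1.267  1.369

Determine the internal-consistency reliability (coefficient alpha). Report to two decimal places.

Σσ²ᵢ = 2.103 + 2.421 + 1.369 = 5.893
Sum of the distinct covariances = 2.206
σ²_T = 5.893 + 2 × 2.206 = 10.305
α = (k/(k−1))·(1 − Σσ²ᵢ/σ²_T) = (3/2)·(1 − 5.893/10.305) = 0.64

coefficient alpha = 0.64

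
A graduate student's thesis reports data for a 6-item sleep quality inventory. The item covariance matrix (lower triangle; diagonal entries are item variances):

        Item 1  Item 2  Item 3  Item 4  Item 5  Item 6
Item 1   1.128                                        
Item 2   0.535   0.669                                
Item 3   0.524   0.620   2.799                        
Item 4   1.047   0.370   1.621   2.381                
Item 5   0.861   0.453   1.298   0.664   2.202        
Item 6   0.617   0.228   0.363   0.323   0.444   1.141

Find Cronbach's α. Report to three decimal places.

Cronbach's α = 0.791

Σσᵢ² = 1.128 + 0.669 + 2.799 + 2.381 + 2.202 + 1.141 = 10.320
Σ_{i<j} σ_ij = 9.968
σ²_T = 10.320 + 2 × 9.968 = 30.256
α = (k/(k−1))·(1 − Σσᵢ²/σ²_T) = (6/5)·(1 − 10.320/30.256) = 0.791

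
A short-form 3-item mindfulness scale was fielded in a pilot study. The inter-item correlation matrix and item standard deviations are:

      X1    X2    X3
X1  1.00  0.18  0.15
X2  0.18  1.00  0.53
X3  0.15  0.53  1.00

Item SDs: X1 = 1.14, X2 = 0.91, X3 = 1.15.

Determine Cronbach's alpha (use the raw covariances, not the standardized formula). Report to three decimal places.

Σσ²ᵢ = 1.14² + 0.91² + 1.15² = 3.4502
Covariances σ_ij = r_ij · s_i · s_j:
  σ(X1,X2) = 0.18 × 1.14 × 0.91 = 0.1867
  σ(X1,X3) = 0.15 × 1.14 × 1.15 = 0.1966
  σ(X2,X3) = 0.53 × 0.91 × 1.15 = 0.5546
σ²_T = Σσ²ᵢ + 2·Σσ_ij = 3.4502 + 2 × 0.9379 = 5.3260
α = (3/2)·(1 − 3.4502/5.3260) = 0.528

α = 0.528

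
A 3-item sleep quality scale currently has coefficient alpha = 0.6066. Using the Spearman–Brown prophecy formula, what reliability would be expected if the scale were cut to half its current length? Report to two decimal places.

predicted reliability = 0.44

Length factor m = 1/2
α' = m·α / (1 − (1−m)·α)
   = 1/2 × 0.6066 / (1 − (1 − 1/2) × 0.6066)
   = 0.3033 / 0.6967 = 0.44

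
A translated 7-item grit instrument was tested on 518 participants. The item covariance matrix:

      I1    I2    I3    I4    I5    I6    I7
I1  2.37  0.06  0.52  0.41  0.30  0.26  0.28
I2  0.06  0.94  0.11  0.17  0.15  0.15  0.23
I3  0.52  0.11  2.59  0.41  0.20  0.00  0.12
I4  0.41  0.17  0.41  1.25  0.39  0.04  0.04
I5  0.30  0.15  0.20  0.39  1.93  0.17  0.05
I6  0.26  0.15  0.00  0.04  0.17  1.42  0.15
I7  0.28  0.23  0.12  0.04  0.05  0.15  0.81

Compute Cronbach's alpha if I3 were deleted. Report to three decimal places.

α = 0.474

Remaining items: I1, I2, I4, I5, I6, I7 (k = 6).
ΣVar(i) = 2.37 + 0.94 + 1.25 + 1.93 + 1.42 + 0.81 = 8.72
σ²_T = 8.72 + 2 × 2.85 = 14.42
α (item deleted) = (6/5)·(1 − 8.72/14.42) = 0.474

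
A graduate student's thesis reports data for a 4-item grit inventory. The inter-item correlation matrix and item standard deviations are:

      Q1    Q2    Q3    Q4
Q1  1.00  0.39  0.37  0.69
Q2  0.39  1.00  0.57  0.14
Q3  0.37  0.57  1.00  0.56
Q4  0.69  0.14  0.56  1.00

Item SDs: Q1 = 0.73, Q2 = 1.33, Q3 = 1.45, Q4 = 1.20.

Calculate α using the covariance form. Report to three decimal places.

Σσ²ᵢ = 0.73² + 1.33² + 1.45² + 1.20² = 5.8443
Covariances σ_ij = r_ij · s_i · s_j:
  σ(Q1,Q2) = 0.39 × 0.73 × 1.33 = 0.3787
  σ(Q1,Q3) = 0.37 × 0.73 × 1.45 = 0.3916
  σ(Q1,Q4) = 0.69 × 0.73 × 1.20 = 0.6044
  σ(Q2,Q3) = 0.57 × 1.33 × 1.45 = 1.0992
  σ(Q2,Q4) = 0.14 × 1.33 × 1.20 = 0.2234
  σ(Q3,Q4) = 0.56 × 1.45 × 1.20 = 0.9744
σ²_T = Σσ²ᵢ + 2·Σσ_ij = 5.8443 + 2 × 3.6717 = 13.1877
α = (4/3)·(1 − 5.8443/13.1877) = 0.742

α = 0.742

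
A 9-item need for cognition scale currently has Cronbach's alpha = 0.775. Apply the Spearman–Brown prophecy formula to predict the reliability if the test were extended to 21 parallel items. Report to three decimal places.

Length factor m = 21/9 = 2.3333
α' = m·α / (1 + (m−1)·α)
   = 21/9 × 0.775 / (1 + (21/9 − 1) × 0.775)
   = 1.8083 / 2.0333 = 0.889

predicted reliability = 0.889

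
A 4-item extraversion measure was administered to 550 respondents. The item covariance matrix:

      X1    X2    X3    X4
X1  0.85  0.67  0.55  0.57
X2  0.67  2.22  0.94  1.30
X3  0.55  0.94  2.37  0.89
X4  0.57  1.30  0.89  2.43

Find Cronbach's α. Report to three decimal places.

Σσᵢ² = 0.85 + 2.22 + 2.37 + 2.43 = 7.87
Sum of off-diagonal covariances = 4.92
σ²_T = 7.87 + 2 × 4.92 = 17.71
α = (k/(k−1))·(1 − Σσᵢ²/σ²_T) = (4/3)·(1 − 7.87/17.71) = 0.741

Cronbach's α = 0.741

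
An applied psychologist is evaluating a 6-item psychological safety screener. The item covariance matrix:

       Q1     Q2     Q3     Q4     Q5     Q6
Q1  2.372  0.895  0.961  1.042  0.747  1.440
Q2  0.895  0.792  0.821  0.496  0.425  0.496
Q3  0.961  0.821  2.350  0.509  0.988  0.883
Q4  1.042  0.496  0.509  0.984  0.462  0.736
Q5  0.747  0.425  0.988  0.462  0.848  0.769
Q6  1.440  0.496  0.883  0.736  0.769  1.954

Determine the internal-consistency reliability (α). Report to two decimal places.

sum of item variances = 2.372 + 0.792 + 2.350 + 0.984 + 0.848 + 1.954 = 9.300
Σ_{i<j} σ_ij = 11.670
σ²_T = 9.300 + 2 × 11.670 = 32.640
α = (k/(k−1))·(1 − sum of item variances/σ²_T) = (6/5)·(1 − 9.300/32.640) = 0.86

α = 0.86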